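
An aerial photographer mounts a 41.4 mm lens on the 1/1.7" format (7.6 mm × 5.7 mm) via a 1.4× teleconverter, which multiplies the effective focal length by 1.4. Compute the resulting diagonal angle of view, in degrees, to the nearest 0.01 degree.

9.37°

Effective focal length f = 41.4 × 1.4 = 57.96 mm.
Sensor diagonal = √(7.6² + 5.7²) = √90.2500 ≈ 9.5000 mm.
α = 2·arctan(9.500 / (2 × 57.96)) = 2·arctan(0.08195) ≈ 9.3702°.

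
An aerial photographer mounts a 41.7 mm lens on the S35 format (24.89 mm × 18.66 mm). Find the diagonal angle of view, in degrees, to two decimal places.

40.91°

Sensor diagonal = √(24.89² + 18.66²) = √967.7077 ≈ 31.1080 mm.
Angle of view α = 2·arctan(d/2f) with d = 31.1080 mm and f = 41.7 mm.
d/2f = 0.37300; arctan(0.37300) ≈ 20.4554°, so α ≈ 40.9108°.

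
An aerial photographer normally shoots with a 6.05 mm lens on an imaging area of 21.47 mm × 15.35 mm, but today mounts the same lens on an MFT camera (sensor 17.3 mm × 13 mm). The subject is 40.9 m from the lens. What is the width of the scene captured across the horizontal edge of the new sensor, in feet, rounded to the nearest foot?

384 ft

The focal length stays 6.05 mm; the relevant sensor dimension is now w = 17.3 mm. Object distance dₒ = 40.9 m = 40900 mm.
Thin-lens field width W = w·(dₒ − f)/f = 17.3 × (40900 − 6.05)/6.05 ≈ 116936.419 mm = 116936.419/304.8 ft = 383.65 ft.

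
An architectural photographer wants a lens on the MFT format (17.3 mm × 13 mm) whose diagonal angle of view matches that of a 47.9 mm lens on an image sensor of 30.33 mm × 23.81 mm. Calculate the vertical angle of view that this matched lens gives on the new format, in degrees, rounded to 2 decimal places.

27.19°

Sensor diagonal = √(30.33² + 23.81²) = √1486.8250 ≈ 38.5594 mm.
Sensor diagonal = √(17.3² + 13²) = √468.2900 ≈ 21.6400 mm.
Equal diagonal AOV ⇒ f₂ = f₁ · 21.6400/38.5594 = 47.9 × 0.56121 ≈ 26.8821 mm.
Vertical AOV on the new format = 2·arctan(13 / (2 × 26.8821)) = 2·arctan(0.24180) ≈ 27.1861°.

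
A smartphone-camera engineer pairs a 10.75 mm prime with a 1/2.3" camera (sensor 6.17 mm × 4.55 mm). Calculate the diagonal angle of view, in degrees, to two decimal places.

39.25°

Sensor diagonal = √(6.17² + 4.55²) = √58.7714 ≈ 7.6663 mm.
Angle of view α = 2·arctan(d/2f) with d = 7.6663 mm and f = 10.75 mm.
d/2f = 0.35657; arctan(0.35657) ≈ 19.6247°, so α ≈ 39.2494°.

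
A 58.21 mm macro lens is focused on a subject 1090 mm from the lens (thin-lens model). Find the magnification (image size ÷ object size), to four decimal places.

0.0564×

Thin lens: 1/f = 1/dₒ + 1/dᵢ → 1/dᵢ = 1/58.21 − 1/1090 = 0.0162617 mm⁻¹, so dᵢ ≈ 61.4940 mm.
Magnification m = dᵢ/dₒ = 61.4940/1090 ≈ 0.05642.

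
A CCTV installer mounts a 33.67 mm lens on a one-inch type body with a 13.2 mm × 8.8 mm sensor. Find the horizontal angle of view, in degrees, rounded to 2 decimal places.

22.18°

Angle of view α = 2·arctan(w/2f) with w = 13.2 mm and f = 33.67 mm.
w/2f = 0.19602; arctan(0.19602) ≈ 11.0905°, so α ≈ 22.1810°.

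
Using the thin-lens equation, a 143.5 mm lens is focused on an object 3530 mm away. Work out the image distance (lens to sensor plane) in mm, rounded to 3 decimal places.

1/dᵢ = 1/f − 1/dₒ = 1/143.5 − 1/3530 = 0.0066854 mm⁻¹.
dᵢ = 1/0.0066854 ≈ 149.5807 mm.

149.581 mm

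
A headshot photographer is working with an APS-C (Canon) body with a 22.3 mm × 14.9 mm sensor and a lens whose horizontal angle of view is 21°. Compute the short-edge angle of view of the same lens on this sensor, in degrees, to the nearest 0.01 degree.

14.12°

From the horizontal AOV: f = 22.3 / (2·tan(10.5°)) = 22.3 / 0.37068 ≈ 60.1600 mm.
Short-edge AOV = 2·arctan(14.9 / (2 × 60.1600)) = 2·arctan(0.12384) ≈ 14.1187°.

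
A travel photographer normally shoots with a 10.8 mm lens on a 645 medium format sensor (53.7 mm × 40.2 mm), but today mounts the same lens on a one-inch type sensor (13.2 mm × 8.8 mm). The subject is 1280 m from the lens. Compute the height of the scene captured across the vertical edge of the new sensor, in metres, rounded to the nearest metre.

1043 m

The focal length stays 10.8 mm; the relevant sensor dimension is now h = 8.8 mm. Object distance dₒ = 1280 m = 1.28e+06 mm.
Thin-lens field height W = h·(dₒ − f)/f = 8.8 × (1.28e+06 − 10.8)/10.8 ≈ 1042954.163 mm = 1042.95 m.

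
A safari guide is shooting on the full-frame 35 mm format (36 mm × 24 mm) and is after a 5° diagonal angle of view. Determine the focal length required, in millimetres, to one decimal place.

Sensor diagonal = √(36² + 24²) = √1872.0000 ≈ 43.2666 mm.
From α = 2·arctan(d/2f) we get f = d / (2·tan(α/2)).
With d = 43.2666 mm and α/2 = 2.5°, tan(α/2) ≈ 0.04366, so f ≈ 43.2666 / 0.08732 ≈ 495.4842 mm.

495.5 mm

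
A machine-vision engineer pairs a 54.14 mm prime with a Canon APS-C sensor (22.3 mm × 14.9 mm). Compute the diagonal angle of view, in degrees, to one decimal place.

27.8°

Sensor diagonal = √(22.3² + 14.9²) = √719.3000 ≈ 26.8198 mm.
Angle of view α = 2·arctan(d/2f) with d = 26.8198 mm and f = 54.14 mm.
d/2f = 0.24769; arctan(0.24769) ≈ 13.9116°, so α ≈ 27.8231°.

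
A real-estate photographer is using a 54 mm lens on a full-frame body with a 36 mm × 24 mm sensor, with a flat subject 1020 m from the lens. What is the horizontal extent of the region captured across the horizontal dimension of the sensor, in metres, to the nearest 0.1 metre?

680.0 m

dₒ: 1020 m = 1.02e+06 mm.
Similar triangles through the lens centre give W/dₒ = w/dᵢ; with 1/f = 1/dₒ + 1/dᵢ this gives W = w·(dₒ − f)/f.
W = 36 mm × (1.02e+06 − 54) / 54 = 36 × 18887.8889 ≈ 679964.000 mm = 679.964 m.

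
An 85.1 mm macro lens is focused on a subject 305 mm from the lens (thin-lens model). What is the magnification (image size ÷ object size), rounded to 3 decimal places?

Thin lens: 1/f = 1/dₒ + 1/dᵢ → 1/dᵢ = 1/85.1 − 1/305 = 0.0084722 mm⁻¹, so dᵢ ≈ 118.0332 mm.
Magnification m = dᵢ/dₒ = 118.0332/305 ≈ 0.38699.

0.387×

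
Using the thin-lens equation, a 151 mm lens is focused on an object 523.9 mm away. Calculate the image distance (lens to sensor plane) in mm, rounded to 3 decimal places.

1/dᵢ = 1/f − 1/dₒ = 1/151 − 1/523.9 = 0.0047138 mm⁻¹.
dᵢ = 1/0.0047138 ≈ 212.1451 mm.

212.145 mm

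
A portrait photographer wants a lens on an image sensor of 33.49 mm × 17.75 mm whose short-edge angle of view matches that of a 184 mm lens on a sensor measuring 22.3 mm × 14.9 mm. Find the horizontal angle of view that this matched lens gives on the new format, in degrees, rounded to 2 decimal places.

8.74°

Equal short-edge AOV ⇒ f₂ = f₁ · 17.75/14.9 = 184 × 1.19128 ≈ 219.1946 mm.
Horizontal AOV on the new format = 2·arctan(33.49 / (2 × 219.1946)) = 2·arctan(0.07639) ≈ 8.7371°.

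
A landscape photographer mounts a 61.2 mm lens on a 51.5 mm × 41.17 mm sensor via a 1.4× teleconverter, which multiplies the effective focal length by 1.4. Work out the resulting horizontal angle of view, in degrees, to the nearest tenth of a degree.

Effective focal length f = 61.2 × 1.4 = 85.68 mm.
α = 2·arctan(51.5 / (2 × 85.68)) = 2·arctan(0.30054) ≈ 33.4549°.

33.5°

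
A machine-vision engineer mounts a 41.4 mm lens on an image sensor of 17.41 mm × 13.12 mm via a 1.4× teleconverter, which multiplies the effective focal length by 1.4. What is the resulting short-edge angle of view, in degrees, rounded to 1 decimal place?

Effective focal length f = 41.4 × 1.4 = 57.96 mm.
α = 2·arctan(13.12 / (2 × 57.96)) = 2·arctan(0.11318) ≈ 12.9147°.

12.9°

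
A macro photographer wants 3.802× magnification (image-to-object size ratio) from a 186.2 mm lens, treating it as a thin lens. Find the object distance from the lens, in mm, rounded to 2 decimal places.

With m = dᵢ/dₒ and 1/f = 1/dₒ + 1/dᵢ, substituting dᵢ = m·dₒ gives 1/f = (1 + 1/m)/dₒ, hence dₒ = f·(1 + 1/m).
dₒ = 186.2 × (1 + 1/3.802) = 186.2 × 1.26302 ≈ 235.174 mm.

235.17 mm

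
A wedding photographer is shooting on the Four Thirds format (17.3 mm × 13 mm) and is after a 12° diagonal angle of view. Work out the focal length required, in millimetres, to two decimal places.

102.95 mm

Sensor diagonal = √(17.3² + 13²) = √468.2900 ≈ 21.6400 mm.
From α = 2·arctan(d/2f) we get f = d / (2·tan(α/2)).
With d = 21.6400 mm and α/2 = 6°, tan(α/2) ≈ 0.10510, so f ≈ 21.6400 / 0.21021 ≈ 102.9455 mm.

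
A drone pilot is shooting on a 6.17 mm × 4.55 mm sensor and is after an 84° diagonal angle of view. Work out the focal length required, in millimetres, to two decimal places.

Sensor diagonal = √(6.17² + 4.55²) = √58.7714 ≈ 7.6663 mm.
From α = 2·arctan(d/2f) we get f = d / (2·tan(α/2)).
With d = 7.6663 mm and α/2 = 42°, tan(α/2) ≈ 0.90040, so f ≈ 7.6663 / 1.80081 ≈ 4.2571 mm.

4.26 mm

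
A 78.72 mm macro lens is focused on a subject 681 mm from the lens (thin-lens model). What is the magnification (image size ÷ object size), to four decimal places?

Thin lens: 1/f = 1/dₒ + 1/dᵢ → 1/dᵢ = 1/78.72 − 1/681 = 0.0112348 mm⁻¹, so dᵢ ≈ 89.0090 mm.
Magnification m = dᵢ/dₒ = 89.0090/681 ≈ 0.13070.

0.1307×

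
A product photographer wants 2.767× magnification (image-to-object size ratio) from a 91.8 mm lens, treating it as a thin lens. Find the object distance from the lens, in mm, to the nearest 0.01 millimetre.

124.98 mm

With m = dᵢ/dₒ and 1/f = 1/dₒ + 1/dᵢ, substituting dᵢ = m·dₒ gives 1/f = (1 + 1/m)/dₒ, hence dₒ = f·(1 + 1/m).
dₒ = 91.8 × (1 + 1/2.767) = 91.8 × 1.36140 ≈ 124.977 mm.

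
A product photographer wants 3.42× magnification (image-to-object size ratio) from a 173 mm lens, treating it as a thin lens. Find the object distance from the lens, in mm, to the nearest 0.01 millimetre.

With m = dᵢ/dₒ and 1/f = 1/dₒ + 1/dᵢ, substituting dᵢ = m·dₒ gives 1/f = (1 + 1/m)/dₒ, hence dₒ = f·(1 + 1/m).
dₒ = 173 × (1 + 1/3.42) = 173 × 1.29240 ≈ 223.585 mm.

223.58 mm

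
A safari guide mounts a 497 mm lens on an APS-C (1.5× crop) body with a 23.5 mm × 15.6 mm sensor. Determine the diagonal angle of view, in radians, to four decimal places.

0.0567 rad

Sensor diagonal = √(23.5² + 15.6²) = √795.6100 ≈ 28.2066 mm.
Angle of view α = 2·arctan(d/2f) with d = 28.2066 mm and f = 497 mm.
d/2f = 0.02838; arctan(0.02838) ≈ 0.0284 rad, so α ≈ 0.0567 rad.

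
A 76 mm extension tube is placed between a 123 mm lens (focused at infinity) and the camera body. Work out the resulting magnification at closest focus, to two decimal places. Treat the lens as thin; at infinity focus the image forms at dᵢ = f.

0.62×

The tube moves the image plane from f to f + e, so dᵢ = 123 + 76 = 199 mm. Focus is achieved when 1/f = 1/dₒ + 1/dᵢ, giving dₒ = 1/(1/f − 1/(f+e)).
Magnification m = dᵢ/dₒ = (f+e)·(1/f − 1/(f+e)) = e/f = 76/123 ≈ 0.6179.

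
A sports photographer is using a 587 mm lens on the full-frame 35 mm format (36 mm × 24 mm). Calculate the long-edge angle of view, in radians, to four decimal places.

0.0613 rad

Angle of view α = 2·arctan(w/2f) with w = 36 mm and f = 587 mm.
w/2f = 0.03066; arctan(0.03066) ≈ 0.0307 rad, so α ≈ 0.0613 rad.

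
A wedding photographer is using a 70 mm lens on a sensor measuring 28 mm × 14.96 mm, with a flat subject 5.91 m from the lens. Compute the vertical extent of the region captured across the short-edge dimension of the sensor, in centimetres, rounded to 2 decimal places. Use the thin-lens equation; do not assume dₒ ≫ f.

124.81 cm

dₒ: 5.91 m = 5910 mm.
Similar triangles through the lens centre give W/dₒ = h/dᵢ; with 1/f = 1/dₒ + 1/dᵢ this gives W = h·(dₒ − f)/f.
W = 14.96 mm × (5910 − 70) / 70 = 14.96 × 83.4286 ≈ 1248.091 mm = 124.809 cm.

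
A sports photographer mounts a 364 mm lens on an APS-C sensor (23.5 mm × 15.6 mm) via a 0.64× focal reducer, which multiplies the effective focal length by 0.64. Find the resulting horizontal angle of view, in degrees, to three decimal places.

Effective focal length f = 364 × 0.64 = 232.96 mm.
α = 2·arctan(23.5 / (2 × 232.96)) = 2·arctan(0.05044) ≈ 5.7749°.

5.775°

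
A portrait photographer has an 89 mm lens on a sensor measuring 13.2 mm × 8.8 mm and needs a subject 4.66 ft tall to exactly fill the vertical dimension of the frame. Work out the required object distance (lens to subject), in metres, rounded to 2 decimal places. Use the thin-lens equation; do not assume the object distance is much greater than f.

14.45 m

W: 4.66 ft × 304.8 mm/ft = 1420.37 mm.
Magnification m = h/W = dᵢ/dₒ; combined with 1/f = 1/dₒ + 1/dᵢ this gives dₒ = f·(1 + W/h).
dₒ = 89 mm × (1 + 1420.37/8.8) = 89 × 162.4054 ≈ 14454.085 mm = 14.4541 m.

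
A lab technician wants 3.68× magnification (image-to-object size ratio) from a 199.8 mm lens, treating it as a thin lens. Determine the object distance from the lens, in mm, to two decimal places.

With m = dᵢ/dₒ and 1/f = 1/dₒ + 1/dᵢ, substituting dᵢ = m·dₒ gives 1/f = (1 + 1/m)/dₒ, hence dₒ = f·(1 + 1/m).
dₒ = 199.8 × (1 + 1/3.68) = 199.8 × 1.27174 ≈ 254.093 mm.

254.09 mm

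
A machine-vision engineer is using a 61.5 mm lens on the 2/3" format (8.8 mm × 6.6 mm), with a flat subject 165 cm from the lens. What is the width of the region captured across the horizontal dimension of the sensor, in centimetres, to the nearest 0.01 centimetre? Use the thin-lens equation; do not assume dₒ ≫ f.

22.73 cm

dₒ: 165 cm = 1650 mm.
Similar triangles through the lens centre give W/dₒ = w/dᵢ; with 1/f = 1/dₒ + 1/dᵢ this gives W = w·(dₒ − f)/f.
W = 8.8 mm × (1650 − 61.5) / 61.5 = 8.8 × 25.8293 ≈ 227.298 mm = 22.7298 cm.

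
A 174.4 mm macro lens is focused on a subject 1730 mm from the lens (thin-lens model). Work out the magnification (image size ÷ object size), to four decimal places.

Thin lens: 1/f = 1/dₒ + 1/dᵢ → 1/dᵢ = 1/174.4 − 1/1730 = 0.0051559 mm⁻¹, so dᵢ ≈ 193.9522 mm.
Magnification m = dᵢ/dₒ = 193.9522/1730 ≈ 0.11211.

0.1121×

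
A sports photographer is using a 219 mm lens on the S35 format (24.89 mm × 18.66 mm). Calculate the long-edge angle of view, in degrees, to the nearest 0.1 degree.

6.5°

Angle of view α = 2·arctan(w/2f) with w = 24.89 mm and f = 219 mm.
w/2f = 0.05683; arctan(0.05683) ≈ 3.2524°, so α ≈ 6.5048°.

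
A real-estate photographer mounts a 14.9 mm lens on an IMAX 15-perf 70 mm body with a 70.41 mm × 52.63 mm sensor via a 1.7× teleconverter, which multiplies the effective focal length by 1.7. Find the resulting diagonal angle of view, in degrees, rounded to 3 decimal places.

120.091°

Effective focal length f = 14.9 × 1.7 = 25.33 mm.
Sensor diagonal = √(70.41² + 52.63²) = √7727.4850 ≈ 87.9061 mm.
α = 2·arctan(87.906 / (2 × 25.33)) = 2·arctan(1.73522) ≈ 120.0906°.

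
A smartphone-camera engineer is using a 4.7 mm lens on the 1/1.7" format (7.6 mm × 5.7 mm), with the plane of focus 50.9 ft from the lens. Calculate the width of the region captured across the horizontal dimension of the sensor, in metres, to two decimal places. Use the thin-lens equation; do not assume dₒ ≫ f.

dₒ: 50.9 ft × 304.8 mm/ft = 15514.32 mm.
Similar triangles through the lens centre give W/dₒ = w/dᵢ; with 1/f = 1/dₒ + 1/dᵢ this gives W = w·(dₒ − f)/f.
W = 7.6 mm × (15514.3 − 4.7) / 4.7 = 7.6 × 3299.9190 ≈ 25079.385 mm = 25.0794 m.

25.08 m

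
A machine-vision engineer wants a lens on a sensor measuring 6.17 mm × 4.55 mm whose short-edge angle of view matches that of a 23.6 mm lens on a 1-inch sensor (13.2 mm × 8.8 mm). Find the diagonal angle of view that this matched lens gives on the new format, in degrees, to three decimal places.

Equal short-edge AOV ⇒ f₂ = f₁ · 4.55/8.8 = 23.6 × 0.51705 ≈ 12.2023 mm.
Sensor diagonal = √(6.17² + 4.55²) = √58.7714 ≈ 7.6663 mm.
Diagonal AOV on the new format = 2·arctan(7.6663 / (2 × 12.2023)) = 2·arctan(0.31413) ≈ 34.8784°.

34.878°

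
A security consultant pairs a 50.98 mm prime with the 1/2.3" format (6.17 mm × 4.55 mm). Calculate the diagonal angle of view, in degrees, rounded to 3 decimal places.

Sensor diagonal = √(6.17² + 4.55²) = √58.7714 ≈ 7.6663 mm.
Angle of view α = 2·arctan(d/2f) with d = 7.6663 mm and f = 50.98 mm.
d/2f = 0.07519; arctan(0.07519) ≈ 4.2999°, so α ≈ 8.5998°.

8.600°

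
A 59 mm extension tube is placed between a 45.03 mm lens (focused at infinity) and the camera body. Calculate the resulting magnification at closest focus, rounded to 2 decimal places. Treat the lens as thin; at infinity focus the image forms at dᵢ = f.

The tube moves the image plane from f to f + e, so dᵢ = 45.03 + 59 = 104.03 mm. Focus is achieved when 1/f = 1/dₒ + 1/dᵢ, giving dₒ = 1/(1/f − 1/(f+e)).
Magnification m = dᵢ/dₒ = (f+e)·(1/f − 1/(f+e)) = e/f = 59/45.03 ≈ 1.3102.

1.31×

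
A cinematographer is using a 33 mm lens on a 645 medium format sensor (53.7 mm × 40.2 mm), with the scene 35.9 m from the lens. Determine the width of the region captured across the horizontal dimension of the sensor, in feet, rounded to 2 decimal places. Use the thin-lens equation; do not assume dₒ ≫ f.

191.49 ft

dₒ: 35.9 m = 35900 mm.
Similar triangles through the lens centre give W/dₒ = w/dᵢ; with 1/f = 1/dₒ + 1/dᵢ this gives W = w·(dₒ − f)/f.
W = 53.7 mm × (35900 − 33) / 33 = 53.7 × 1086.8788 ≈ 58365.391 mm = 58365.391/304.8 ft = 191.488 ft.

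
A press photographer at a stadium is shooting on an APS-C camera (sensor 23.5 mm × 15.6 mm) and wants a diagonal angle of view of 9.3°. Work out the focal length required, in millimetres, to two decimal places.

173.39 mm

Sensor diagonal = √(23.5² + 15.6²) = √795.6100 ≈ 28.2066 mm.
From α = 2·arctan(d/2f) we get f = d / (2·tan(α/2)).
With d = 28.2066 mm and α/2 = 4.65°, tan(α/2) ≈ 0.08134, so f ≈ 28.2066 / 0.16267 ≈ 173.3943 mm.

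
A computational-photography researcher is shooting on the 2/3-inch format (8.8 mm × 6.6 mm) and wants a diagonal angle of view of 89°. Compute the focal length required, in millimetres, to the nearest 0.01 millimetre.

5.60 mm

Sensor diagonal = √(8.8² + 6.6²) = √121.0000 ≈ 11.0000 mm.
From α = 2·arctan(d/2f) we get f = d / (2·tan(α/2)).
With d = 11.0000 mm and α/2 = 44.5°, tan(α/2) ≈ 0.98270, so f ≈ 11.0000 / 1.96539 ≈ 5.5968 mm.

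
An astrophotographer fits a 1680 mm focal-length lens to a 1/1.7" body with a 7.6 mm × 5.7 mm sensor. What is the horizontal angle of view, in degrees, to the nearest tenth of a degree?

0.3°

Angle of view α = 2·arctan(w/2f) with w = 7.6 mm and f = 1680 mm.
w/2f = 0.00226; arctan(0.00226) ≈ 0.1296°, so α ≈ 0.2592°.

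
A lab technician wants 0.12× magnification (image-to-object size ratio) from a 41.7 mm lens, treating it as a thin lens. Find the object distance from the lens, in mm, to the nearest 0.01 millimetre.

With m = dᵢ/dₒ and 1/f = 1/dₒ + 1/dᵢ, substituting dᵢ = m·dₒ gives 1/f = (1 + 1/m)/dₒ, hence dₒ = f·(1 + 1/m).
dₒ = 41.7 × (1 + 1/0.12) = 41.7 × 9.33333 ≈ 389.200 mm.

389.20 mm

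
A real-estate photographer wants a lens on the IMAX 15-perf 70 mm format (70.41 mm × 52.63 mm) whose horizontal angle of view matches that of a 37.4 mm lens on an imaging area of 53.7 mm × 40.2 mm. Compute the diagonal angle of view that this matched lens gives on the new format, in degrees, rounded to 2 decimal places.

Equal horizontal AOV ⇒ f₂ = f₁ · 70.41/53.7 = 37.4 × 1.31117 ≈ 49.0379 mm.
Sensor diagonal = √(70.41² + 52.63²) = √7727.4850 ≈ 87.9061 mm.
Diagonal AOV on the new format = 2·arctan(87.9061 / (2 × 49.0379)) = 2·arctan(0.89631) ≈ 83.7403°.

83.74°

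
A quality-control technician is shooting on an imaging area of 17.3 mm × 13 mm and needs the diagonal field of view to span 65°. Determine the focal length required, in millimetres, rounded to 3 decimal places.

Sensor diagonal = √(17.3² + 13²) = √468.2900 ≈ 21.6400 mm.
From α = 2·arctan(d/2f) we get f = d / (2·tan(α/2)).
With d = 21.6400 mm and α/2 = 32.5°, tan(α/2) ≈ 0.63707, so f ≈ 21.6400 / 1.27414 ≈ 16.9840 mm.

16.984 mm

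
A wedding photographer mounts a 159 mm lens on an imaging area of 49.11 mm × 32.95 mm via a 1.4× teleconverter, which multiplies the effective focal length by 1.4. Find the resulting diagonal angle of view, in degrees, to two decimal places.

Effective focal length f = 159 × 1.4 = 222.6 mm.
Sensor diagonal = √(49.11² + 32.95²) = √3497.4946 ≈ 59.1396 mm.
α = 2·arctan(59.140 / (2 × 222.6)) = 2·arctan(0.13284) ≈ 15.1335°.

15.13°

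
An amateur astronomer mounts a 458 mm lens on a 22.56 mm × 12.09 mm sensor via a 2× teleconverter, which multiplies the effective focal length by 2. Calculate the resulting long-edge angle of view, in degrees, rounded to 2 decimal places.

1.41°

Effective focal length f = 458 × 2 = 916 mm.
α = 2·arctan(22.56 / (2 × 916)) = 2·arctan(0.01231) ≈ 1.4111°.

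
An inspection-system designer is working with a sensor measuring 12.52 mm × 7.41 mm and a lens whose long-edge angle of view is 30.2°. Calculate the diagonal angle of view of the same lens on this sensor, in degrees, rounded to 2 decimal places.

From the long-edge AOV: f = 12.52 / (2·tan(15.1°)) = 12.52 / 0.53964 ≈ 23.2006 mm.
Sensor diagonal = √(12.52² + 7.41²) = √211.6585 ≈ 14.5485 mm.
Diagonal AOV = 2·arctan(14.5485 / (2 × 23.2006)) = 2·arctan(0.31354) ≈ 34.8163°.

34.82°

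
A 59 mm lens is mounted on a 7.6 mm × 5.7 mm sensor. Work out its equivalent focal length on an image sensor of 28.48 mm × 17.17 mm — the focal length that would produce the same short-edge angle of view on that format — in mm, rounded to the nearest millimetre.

178 mm

Equal angle of view means equal height/f ratio, so f₂ = f₁ · (height₂/height₁) = 59 × 17.17/5.7.
f₂ = 59 × 3.01228 ≈ 177.725 mm.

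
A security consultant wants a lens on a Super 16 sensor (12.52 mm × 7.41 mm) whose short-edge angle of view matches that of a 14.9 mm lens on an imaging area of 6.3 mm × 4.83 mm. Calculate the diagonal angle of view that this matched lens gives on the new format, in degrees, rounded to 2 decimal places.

35.30°

Equal short-edge AOV ⇒ f₂ = f₁ · 7.41/4.83 = 14.9 × 1.53416 ≈ 22.8590 mm.
Sensor diagonal = √(12.52² + 7.41²) = √211.6585 ≈ 14.5485 mm.
Diagonal AOV on the new format = 2·arctan(14.5485 / (2 × 22.8590)) = 2·arctan(0.31822) ≈ 35.3045°.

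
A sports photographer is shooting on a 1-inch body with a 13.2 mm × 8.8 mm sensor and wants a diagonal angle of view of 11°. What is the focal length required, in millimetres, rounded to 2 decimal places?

82.38 mm

Sensor diagonal = √(13.2² + 8.8²) = √251.6800 ≈ 15.8644 mm.
From α = 2·arctan(d/2f) we get f = d / (2·tan(α/2)).
With d = 15.8644 mm and α/2 = 5.5°, tan(α/2) ≈ 0.09629, so f ≈ 15.8644 / 0.19258 ≈ 82.3792 mm.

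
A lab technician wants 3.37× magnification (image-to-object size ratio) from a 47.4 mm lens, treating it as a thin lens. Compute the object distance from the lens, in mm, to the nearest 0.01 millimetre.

61.47 mm

With m = dᵢ/dₒ and 1/f = 1/dₒ + 1/dᵢ, substituting dᵢ = m·dₒ gives 1/f = (1 + 1/m)/dₒ, hence dₒ = f·(1 + 1/m).
dₒ = 47.4 × (1 + 1/3.37) = 47.4 × 1.29674 ≈ 61.465 mm.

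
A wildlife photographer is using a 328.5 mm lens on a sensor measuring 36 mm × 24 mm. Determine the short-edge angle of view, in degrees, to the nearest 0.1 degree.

Angle of view α = 2·arctan(h/2f) with h = 24 mm and f = 328.5 mm.
h/2f = 0.03653; arctan(0.03653) ≈ 2.0921°, so α ≈ 4.1841°.

4.2°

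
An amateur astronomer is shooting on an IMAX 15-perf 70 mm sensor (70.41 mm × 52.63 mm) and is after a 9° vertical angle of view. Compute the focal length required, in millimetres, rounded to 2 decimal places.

From α = 2·arctan(h/2f) we get f = h / (2·tan(α/2)).
With h = 52.63 mm and α/2 = 4.5°, tan(α/2) ≈ 0.07870, so f ≈ 52.63 / 0.15740 ≈ 334.3638 mm.

334.36 mm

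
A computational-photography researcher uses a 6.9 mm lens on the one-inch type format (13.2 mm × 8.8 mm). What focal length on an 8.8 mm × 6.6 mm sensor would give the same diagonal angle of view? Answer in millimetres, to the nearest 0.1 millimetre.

Sensor diagonal = √(13.2² + 8.8²) = √251.6800 ≈ 15.8644 mm.
Sensor diagonal = √(8.8² + 6.6²) = √121.0000 ≈ 11.0000 mm.
Equal angle of view means equal diagonal/f ratio, so f₂ = f₁ · (diagonal₂/diagonal₁) = 6.9 × 11.0000/15.8644.
f₂ = 6.9 × 0.69338 ≈ 4.784 mm.

4.8 mm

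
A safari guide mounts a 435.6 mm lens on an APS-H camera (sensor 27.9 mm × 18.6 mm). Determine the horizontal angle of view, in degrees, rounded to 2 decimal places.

3.67°

Angle of view α = 2·arctan(w/2f) with w = 27.9 mm and f = 435.6 mm.
w/2f = 0.03202; arctan(0.03202) ≈ 1.8343°, so α ≈ 3.6685°.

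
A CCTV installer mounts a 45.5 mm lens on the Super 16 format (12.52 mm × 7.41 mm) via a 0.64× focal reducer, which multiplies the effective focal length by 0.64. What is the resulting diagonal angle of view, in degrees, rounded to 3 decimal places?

Effective focal length f = 45.5 × 0.64 = 29.12 mm.
Sensor diagonal = √(12.52² + 7.41²) = √211.6585 ≈ 14.5485 mm.
α = 2·arctan(14.548 / (2 × 29.12)) = 2·arctan(0.24980) ≈ 28.0512°.

28.051°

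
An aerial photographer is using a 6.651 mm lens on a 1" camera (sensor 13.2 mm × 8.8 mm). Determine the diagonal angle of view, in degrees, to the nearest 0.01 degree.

100.04°

Sensor diagonal = √(13.2² + 8.8²) = √251.6800 ≈ 15.8644 mm.
Angle of view α = 2·arctan(d/2f) with d = 15.8644 mm and f = 6.651 mm.
d/2f = 1.19263; arctan(1.19263) ≈ 50.0208°, so α ≈ 100.0417°.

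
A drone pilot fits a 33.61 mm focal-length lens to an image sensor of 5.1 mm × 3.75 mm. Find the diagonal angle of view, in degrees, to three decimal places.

Sensor diagonal = √(5.1² + 3.75²) = √40.0725 ≈ 6.3303 mm.
Angle of view α = 2·arctan(d/2f) with d = 6.3303 mm and f = 33.61 mm.
d/2f = 0.09417; arctan(0.09417) ≈ 5.3798°, so α ≈ 10.7597°.

10.760°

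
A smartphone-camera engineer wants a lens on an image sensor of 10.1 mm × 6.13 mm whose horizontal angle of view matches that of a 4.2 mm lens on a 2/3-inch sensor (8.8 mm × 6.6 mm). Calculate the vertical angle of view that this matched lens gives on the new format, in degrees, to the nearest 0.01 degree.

Equal horizontal AOV ⇒ f₂ = f₁ · 10.1/8.8 = 4.2 × 1.14773 ≈ 4.8205 mm.
Vertical AOV on the new format = 2·arctan(6.13 / (2 × 4.8205)) = 2·arctan(0.63583) ≈ 64.8990°.

64.90°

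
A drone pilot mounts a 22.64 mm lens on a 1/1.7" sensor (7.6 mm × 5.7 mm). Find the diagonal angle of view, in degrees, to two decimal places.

23.70°

Sensor diagonal = √(7.6² + 5.7²) = √90.2500 ≈ 9.5000 mm.
Angle of view α = 2·arctan(d/2f) with d = 9.5000 mm and f = 22.64 mm.
d/2f = 0.20981; arctan(0.20981) ≈ 11.8491°, so α ≈ 23.6982°.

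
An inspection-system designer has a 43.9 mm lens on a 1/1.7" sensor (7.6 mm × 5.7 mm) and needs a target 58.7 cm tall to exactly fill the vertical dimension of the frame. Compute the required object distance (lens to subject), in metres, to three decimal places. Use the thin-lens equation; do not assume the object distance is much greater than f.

W: 58.7 cm = 587 mm.
Magnification m = h/W = dᵢ/dₒ; combined with 1/f = 1/dₒ + 1/dᵢ this gives dₒ = f·(1 + W/h).
dₒ = 43.9 mm × (1 + 587/5.7) = 43.9 × 103.9825 ≈ 4564.830 mm = 4.56483 m.

4.565 m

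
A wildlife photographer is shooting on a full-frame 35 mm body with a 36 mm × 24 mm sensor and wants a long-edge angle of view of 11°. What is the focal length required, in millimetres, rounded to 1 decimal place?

From α = 2·arctan(w/2f) we get f = w / (2·tan(α/2)).
With w = 36 mm and α/2 = 5.5°, tan(α/2) ≈ 0.09629, so f ≈ 36 / 0.19258 ≈ 186.9371 mm.

186.9 mm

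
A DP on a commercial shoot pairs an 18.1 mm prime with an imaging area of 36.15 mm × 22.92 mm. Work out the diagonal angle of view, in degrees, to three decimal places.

Sensor diagonal = √(36.15² + 22.92²) = √1832.1489 ≈ 42.8036 mm.
Angle of view α = 2·arctan(d/2f) with d = 42.8036 mm and f = 18.1 mm.
d/2f = 1.18242; arctan(1.18242) ≈ 49.7780°, so α ≈ 99.5561°.

99.556°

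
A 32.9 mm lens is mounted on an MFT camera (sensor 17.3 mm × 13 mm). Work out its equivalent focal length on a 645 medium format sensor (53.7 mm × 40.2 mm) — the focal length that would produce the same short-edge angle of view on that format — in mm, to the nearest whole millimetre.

102 mm

Equal angle of view means equal height/f ratio, so f₂ = f₁ · (height₂/height₁) = 32.9 × 40.2/13.
f₂ = 32.9 × 3.09231 ≈ 101.737 mm.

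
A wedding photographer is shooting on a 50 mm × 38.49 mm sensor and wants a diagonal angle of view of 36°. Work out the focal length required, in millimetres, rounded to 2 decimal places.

Sensor diagonal = √(50² + 38.49²) = √3981.4801 ≈ 63.0990 mm.
From α = 2·arctan(d/2f) we get f = d / (2·tan(α/2)).
With d = 63.0990 mm and α/2 = 18°, tan(α/2) ≈ 0.32492, so f ≈ 63.0990 / 0.64984 ≈ 97.0993 mm.

97.10 mm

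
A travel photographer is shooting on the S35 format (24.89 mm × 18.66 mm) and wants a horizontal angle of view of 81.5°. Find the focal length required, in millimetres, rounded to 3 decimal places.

14.443 mm

From α = 2·arctan(w/2f) we get f = w / (2·tan(α/2)).
With w = 24.89 mm and α/2 = 40.75°, tan(α/2) ≈ 0.86166, so f ≈ 24.89 / 1.72331 ≈ 14.4431 mm.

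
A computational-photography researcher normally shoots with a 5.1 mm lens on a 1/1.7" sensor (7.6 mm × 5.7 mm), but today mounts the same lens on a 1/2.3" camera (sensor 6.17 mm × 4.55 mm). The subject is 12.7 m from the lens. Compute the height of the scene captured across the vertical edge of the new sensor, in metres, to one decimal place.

11.3 m

The focal length stays 5.1 mm; the relevant sensor dimension is now h = 4.55 mm. Object distance dₒ = 12.7 m = 12700 mm.
Thin-lens field height W = h·(dₒ − f)/f = 4.55 × (12700 − 5.1)/5.1 ≈ 11325.842 mm = 11.3258 m.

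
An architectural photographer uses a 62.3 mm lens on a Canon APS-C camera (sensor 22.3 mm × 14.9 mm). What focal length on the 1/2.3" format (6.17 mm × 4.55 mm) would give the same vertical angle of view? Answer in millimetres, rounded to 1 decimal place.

19.0 mm

Equal angle of view means equal height/f ratio, so f₂ = f₁ · (height₂/height₁) = 62.3 × 4.55/14.9.
f₂ = 62.3 × 0.30537 ≈ 19.024 mm.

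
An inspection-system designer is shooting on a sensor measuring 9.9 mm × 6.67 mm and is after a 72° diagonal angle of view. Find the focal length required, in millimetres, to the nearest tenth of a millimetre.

Sensor diagonal = √(9.9² + 6.67²) = √142.4989 ≈ 11.9373 mm.
From α = 2·arctan(d/2f) we get f = d / (2·tan(α/2)).
With d = 11.9373 mm and α/2 = 36°, tan(α/2) ≈ 0.72654, so f ≈ 11.9373 / 1.45309 ≈ 8.2151 mm.

8.2 mm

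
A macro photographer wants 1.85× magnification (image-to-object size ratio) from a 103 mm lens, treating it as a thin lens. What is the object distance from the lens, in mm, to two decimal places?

158.68 mm

With m = dᵢ/dₒ and 1/f = 1/dₒ + 1/dᵢ, substituting dᵢ = m·dₒ gives 1/f = (1 + 1/m)/dₒ, hence dₒ = f·(1 + 1/m).
dₒ = 103 × (1 + 1/1.85) = 103 × 1.54054 ≈ 158.676 mm.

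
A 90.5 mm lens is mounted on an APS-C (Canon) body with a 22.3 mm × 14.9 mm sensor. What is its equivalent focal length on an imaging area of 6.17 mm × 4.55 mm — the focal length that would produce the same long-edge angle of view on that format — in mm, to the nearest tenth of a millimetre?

25.0 mm

Equal angle of view means equal width/f ratio, so f₂ = f₁ · (width₂/width₁) = 90.5 × 6.17/22.3.
f₂ = 90.5 × 0.27668 ≈ 25.040 mm.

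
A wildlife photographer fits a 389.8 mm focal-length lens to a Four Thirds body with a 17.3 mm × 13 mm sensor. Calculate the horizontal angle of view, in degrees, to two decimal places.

Angle of view α = 2·arctan(w/2f) with w = 17.3 mm and f = 389.8 mm.
w/2f = 0.02219; arctan(0.02219) ≈ 1.2712°, so α ≈ 2.5425°.

2.54°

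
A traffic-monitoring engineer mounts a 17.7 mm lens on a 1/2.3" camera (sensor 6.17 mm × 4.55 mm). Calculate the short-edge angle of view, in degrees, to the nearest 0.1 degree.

14.6°

Angle of view α = 2·arctan(h/2f) with h = 4.55 mm and f = 17.7 mm.
h/2f = 0.12853; arctan(0.12853) ≈ 7.3241°, so α ≈ 14.6483°.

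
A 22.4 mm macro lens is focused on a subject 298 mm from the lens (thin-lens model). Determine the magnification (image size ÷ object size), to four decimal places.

Thin lens: 1/f = 1/dₒ + 1/dᵢ → 1/dᵢ = 1/22.4 − 1/298 = 0.0412872 mm⁻¹, so dᵢ ≈ 24.2206 mm.
Magnification m = dᵢ/dₒ = 24.2206/298 ≈ 0.08128.

0.0813×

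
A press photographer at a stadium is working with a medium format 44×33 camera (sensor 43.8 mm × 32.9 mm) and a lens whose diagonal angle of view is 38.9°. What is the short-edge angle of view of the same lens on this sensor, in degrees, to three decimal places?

23.949°

Sensor diagonal = √(43.8² + 32.9²) = √3000.8500 ≈ 54.7800 mm.
From the diagonal AOV: f = 54.7800 / (2·tan(19.45°)) = 54.7800 / 0.70627 ≈ 77.5620 mm.
Short-edge AOV = 2·arctan(32.9 / (2 × 77.5620)) = 2·arctan(0.21209) ≈ 23.9487°.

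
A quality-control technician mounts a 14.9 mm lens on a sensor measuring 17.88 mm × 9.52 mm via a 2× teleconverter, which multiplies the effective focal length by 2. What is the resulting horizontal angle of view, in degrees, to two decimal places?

33.40°

Effective focal length f = 14.9 × 2 = 29.8 mm.
α = 2·arctan(17.88 / (2 × 29.8)) = 2·arctan(0.30000) ≈ 33.3985°.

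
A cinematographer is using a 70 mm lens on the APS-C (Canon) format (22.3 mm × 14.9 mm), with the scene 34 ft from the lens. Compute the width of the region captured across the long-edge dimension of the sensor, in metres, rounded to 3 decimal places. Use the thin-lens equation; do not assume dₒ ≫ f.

3.279 m

dₒ: 34 ft × 304.8 mm/ft = 10363.20 mm.
Similar triangles through the lens centre give W/dₒ = w/dᵢ; with 1/f = 1/dₒ + 1/dᵢ this gives W = w·(dₒ − f)/f.
W = 22.3 mm × (10363.2 − 70) / 70 = 22.3 × 147.0457 ≈ 3279.119 mm = 3.27912 m.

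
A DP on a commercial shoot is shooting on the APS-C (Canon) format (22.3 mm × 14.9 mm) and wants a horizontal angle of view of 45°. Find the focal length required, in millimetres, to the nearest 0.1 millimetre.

From α = 2·arctan(w/2f) we get f = w / (2·tan(α/2)).
With w = 22.3 mm and α/2 = 22.5°, tan(α/2) ≈ 0.41421, so f ≈ 22.3 / 0.82843 ≈ 26.9185 mm.

26.9 mm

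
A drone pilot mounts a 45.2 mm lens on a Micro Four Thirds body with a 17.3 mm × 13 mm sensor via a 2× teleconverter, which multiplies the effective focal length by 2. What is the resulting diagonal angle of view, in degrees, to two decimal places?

13.65°

Effective focal length f = 45.2 × 2 = 90.4 mm.
Sensor diagonal = √(17.3² + 13²) = √468.2900 ≈ 21.6400 mm.
α = 2·arctan(21.640 / (2 × 90.4)) = 2·arctan(0.11969) ≈ 13.6506°.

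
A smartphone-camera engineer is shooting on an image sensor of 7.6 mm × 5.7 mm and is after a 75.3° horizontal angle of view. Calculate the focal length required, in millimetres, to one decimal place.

4.9 mm

From α = 2·arctan(w/2f) we get f = w / (2·tan(α/2)).
With w = 7.6 mm and α/2 = 37.65°, tan(α/2) ≈ 0.77149, so f ≈ 7.6 / 1.54299 ≈ 4.9255 mm.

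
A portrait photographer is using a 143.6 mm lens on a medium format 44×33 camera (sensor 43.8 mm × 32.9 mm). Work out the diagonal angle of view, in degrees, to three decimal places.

Sensor diagonal = √(43.8² + 32.9²) = √3000.8500 ≈ 54.7800 mm.
Angle of view α = 2·arctan(d/2f) with d = 54.7800 mm and f = 143.6 mm.
d/2f = 0.19074; arctan(0.19074) ≈ 10.7988°, so α ≈ 21.5976°.

21.598°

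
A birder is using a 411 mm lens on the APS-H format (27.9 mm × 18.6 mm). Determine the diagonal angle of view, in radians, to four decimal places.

0.0815 rad

Sensor diagonal = √(27.9² + 18.6²) = √1124.3700 ≈ 33.5316 mm.
Angle of view α = 2·arctan(d/2f) with d = 33.5316 mm and f = 411 mm.
d/2f = 0.04079; arctan(0.04079) ≈ 0.0408 rad, so α ≈ 0.0815 rad.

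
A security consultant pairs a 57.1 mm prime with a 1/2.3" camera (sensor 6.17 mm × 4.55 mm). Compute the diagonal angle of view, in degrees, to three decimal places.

7.681°

Sensor diagonal = √(6.17² + 4.55²) = √58.7714 ≈ 7.6663 mm.
Angle of view α = 2·arctan(d/2f) with d = 7.6663 mm and f = 57.1 mm.
d/2f = 0.06713; arctan(0.06713) ≈ 3.8405°, so α ≈ 7.6810°.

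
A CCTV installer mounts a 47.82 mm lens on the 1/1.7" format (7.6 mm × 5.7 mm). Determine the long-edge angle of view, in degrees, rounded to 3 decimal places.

Angle of view α = 2·arctan(w/2f) with w = 7.6 mm and f = 47.82 mm.
w/2f = 0.07946; arctan(0.07946) ≈ 4.5434°, so α ≈ 9.0869°.

9.087°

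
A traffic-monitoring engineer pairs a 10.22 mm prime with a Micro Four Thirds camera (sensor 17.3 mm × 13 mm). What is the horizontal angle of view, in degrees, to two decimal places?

80.49°

Angle of view α = 2·arctan(w/2f) with w = 17.3 mm and f = 10.22 mm.
w/2f = 0.84638; arctan(0.84638) ≈ 40.2439°, so α ≈ 80.4878°.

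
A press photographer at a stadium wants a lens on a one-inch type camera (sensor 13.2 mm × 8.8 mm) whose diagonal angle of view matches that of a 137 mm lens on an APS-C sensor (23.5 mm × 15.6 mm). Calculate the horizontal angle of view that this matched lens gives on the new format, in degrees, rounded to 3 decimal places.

9.791°

Sensor diagonal = √(23.5² + 15.6²) = √795.6100 ≈ 28.2066 mm.
Sensor diagonal = √(13.2² + 8.8²) = √251.6800 ≈ 15.8644 mm.
Equal diagonal AOV ⇒ f₂ = f₁ · 15.8644/28.2066 = 137 × 0.56244 ≈ 77.0539 mm.
Horizontal AOV on the new format = 2·arctan(13.2 / (2 × 77.0539)) = 2·arctan(0.08565) ≈ 9.7914°.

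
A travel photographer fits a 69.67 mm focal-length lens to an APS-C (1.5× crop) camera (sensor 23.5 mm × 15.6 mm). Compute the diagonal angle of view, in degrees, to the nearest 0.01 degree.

22.89°

Sensor diagonal = √(23.5² + 15.6²) = √795.6100 ≈ 28.2066 mm.
Angle of view α = 2·arctan(d/2f) with d = 28.2066 mm and f = 69.67 mm.
d/2f = 0.20243; arctan(0.20243) ≈ 11.4437°, so α ≈ 22.8875°.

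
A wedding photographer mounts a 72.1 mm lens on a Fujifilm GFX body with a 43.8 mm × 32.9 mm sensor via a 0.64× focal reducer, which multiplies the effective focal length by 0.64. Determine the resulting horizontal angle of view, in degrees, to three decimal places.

Effective focal length f = 72.1 × 0.64 = 46.144 mm.
α = 2·arctan(43.8 / (2 × 46.144)) = 2·arctan(0.47460) ≈ 50.7781°.

50.778°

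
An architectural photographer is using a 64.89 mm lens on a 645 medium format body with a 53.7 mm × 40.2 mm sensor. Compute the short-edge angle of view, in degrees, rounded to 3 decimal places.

Angle of view α = 2·arctan(h/2f) with h = 40.2 mm and f = 64.89 mm.
h/2f = 0.30975; arctan(0.30975) ≈ 17.2106°, so α ≈ 34.4213°.

34.421°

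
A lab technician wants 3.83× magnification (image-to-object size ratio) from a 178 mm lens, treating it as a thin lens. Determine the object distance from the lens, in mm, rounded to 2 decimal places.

With m = dᵢ/dₒ and 1/f = 1/dₒ + 1/dᵢ, substituting dᵢ = m·dₒ gives 1/f = (1 + 1/m)/dₒ, hence dₒ = f·(1 + 1/m).
dₒ = 178 × (1 + 1/3.83) = 178 × 1.26110 ≈ 224.475 mm.

224.48 mm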